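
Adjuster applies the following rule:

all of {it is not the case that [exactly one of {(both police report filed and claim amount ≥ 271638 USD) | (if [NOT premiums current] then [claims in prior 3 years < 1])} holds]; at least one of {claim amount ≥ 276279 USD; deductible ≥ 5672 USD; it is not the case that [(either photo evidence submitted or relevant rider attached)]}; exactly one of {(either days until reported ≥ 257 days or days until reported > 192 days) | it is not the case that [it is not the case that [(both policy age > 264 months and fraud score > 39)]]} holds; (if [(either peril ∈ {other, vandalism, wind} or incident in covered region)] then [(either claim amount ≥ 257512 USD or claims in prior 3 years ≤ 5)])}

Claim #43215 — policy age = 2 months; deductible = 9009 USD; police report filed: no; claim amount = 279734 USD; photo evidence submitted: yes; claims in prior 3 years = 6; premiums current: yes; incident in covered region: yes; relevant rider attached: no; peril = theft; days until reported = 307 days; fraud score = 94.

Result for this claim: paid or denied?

Atomic conditions:
  police report filed: no → false
  claim amount ≥ 271638 USD: 279734 ≥ 271638 is true
  NOT premiums current: yes → false
  claims in prior 3 years < 1: 6 < 1 is false
  claim amount ≥ 276279 USD: 279734 ≥ 276279 is true
  deductible ≥ 5672 USD: 9009 ≥ 5672 is true
  photo evidence submitted: yes → true
  relevant rider attached: no → false
  days until reported ≥ 257 days: 307 ≥ 257 is true
  days until reported > 192 days: 307 > 192 is true
  policy age > 264 months: 2 > 264 is false
  fraud score > 39: 94 > 39 is true
  peril ∈ {other, vandalism, wind}: theft is not in the set → false
  incident in covered region: yes → true
  claim amount ≥ 257512 USD: 279734 ≥ 257512 is true
  claims in prior 3 years ≤ 5: 6 ≤ 5 is false
Combine:
[1.1.1] false AND true = false
[1.1.2] false → false (antecedent false ⇒ implication holds) = true
[1.1] exactly-one(false, true) = true
[1] NOT true = false
[2.3.1] true OR false = true
[2.3] NOT true = false
[2] true OR true OR false = true
[3.1] true OR true = true
[3.2.1.1] false AND true = false
[3.2.1] NOT false = true
[3.2] NOT true = false
[3] exactly-one(true, false) = true
[4.1] false OR true = true
[4.2] true OR false = true
[4] true → true = true
[root] false AND true AND true AND true = false
Overall: false → denied

Denied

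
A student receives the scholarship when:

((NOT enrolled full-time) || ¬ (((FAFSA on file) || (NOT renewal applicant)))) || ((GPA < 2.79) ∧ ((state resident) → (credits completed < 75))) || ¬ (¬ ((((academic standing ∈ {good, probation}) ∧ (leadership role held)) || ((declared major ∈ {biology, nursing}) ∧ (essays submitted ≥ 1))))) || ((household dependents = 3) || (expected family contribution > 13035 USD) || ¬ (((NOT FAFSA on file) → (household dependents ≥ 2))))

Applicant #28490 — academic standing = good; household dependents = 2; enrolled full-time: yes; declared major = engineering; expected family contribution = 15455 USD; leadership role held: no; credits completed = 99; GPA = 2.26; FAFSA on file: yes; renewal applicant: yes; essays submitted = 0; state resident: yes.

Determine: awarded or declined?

Awarded

Atomic conditions:
  NOT enrolled full-time: yes → false
  FAFSA on file: yes → true
  NOT renewal applicant: yes → false
  GPA < 2.79: 2.26 < 2.79 is true
  state resident: yes → true
  credits completed < 75: 99 < 75 is false
  academic standing ∈ {good, probation}: good is in the set → true
  leadership role held: no → false
  declared major ∈ {biology, nursing}: engineering is not in the set → false
  essays submitted ≥ 1: 0 ≥ 1 is false
  household dependents = 3: 2 == 3 is false
  expected family contribution > 13035 USD: 15455 > 13035 is true
  NOT FAFSA on file: yes → false
  household dependents ≥ 2: 2 ≥ 2 is true
Combine:
[1.2.1] true OR false = true
[1.2] NOT true = false
[1] false OR false = false
[2.2] true → false = false
[2] true AND false = false
[3.1.1.1] true AND false = false
[3.1.1.2] false AND false = false
[3.1.1] false OR false = false
[3.1] NOT false = true
[3] NOT true = false
[4.3.1] false → true (antecedent false ⇒ implication holds) = true
[4.3] NOT true = false
[4] false OR true OR false = true
[root] false OR false OR false OR true = true
Overall: true → awarded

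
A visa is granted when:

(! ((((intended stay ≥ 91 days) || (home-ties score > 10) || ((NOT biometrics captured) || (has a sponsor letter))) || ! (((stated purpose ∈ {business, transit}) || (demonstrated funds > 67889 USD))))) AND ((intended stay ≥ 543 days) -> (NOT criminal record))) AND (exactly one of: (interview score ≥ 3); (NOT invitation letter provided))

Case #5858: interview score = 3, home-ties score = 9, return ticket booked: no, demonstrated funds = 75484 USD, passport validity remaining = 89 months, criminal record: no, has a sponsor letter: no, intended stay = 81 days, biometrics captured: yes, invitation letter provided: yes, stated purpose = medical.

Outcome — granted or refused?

Granted

Atomic conditions:
  intended stay ≥ 91 days: 81 ≥ 91 is false
  home-ties score > 10: 9 > 10 is false
  NOT biometrics captured: yes → false
  has a sponsor letter: no → false
  stated purpose ∈ {business, transit}: medical is not in the set → false
  demonstrated funds > 67889 USD: 75484 > 67889 is true
  intended stay ≥ 543 days: 81 ≥ 543 is false
  NOT criminal record: no → true
  interview score ≥ 3: 3 ≥ 3 is true
  NOT invitation letter provided: yes → false
Combine:
[1.1.1.1.3] false OR false = false
[1.1.1.1] false OR false OR false = false
[1.1.1.2.1] false OR true = true
[1.1.1.2] NOT true = false
[1.1.1] false OR false = false
[1.1] NOT false = true
[1.2] false → true (antecedent false ⇒ implication holds) = true
[1] true AND true = true
[2] exactly-one(true, false) = true
[root] true AND true = true
Overall: true → granted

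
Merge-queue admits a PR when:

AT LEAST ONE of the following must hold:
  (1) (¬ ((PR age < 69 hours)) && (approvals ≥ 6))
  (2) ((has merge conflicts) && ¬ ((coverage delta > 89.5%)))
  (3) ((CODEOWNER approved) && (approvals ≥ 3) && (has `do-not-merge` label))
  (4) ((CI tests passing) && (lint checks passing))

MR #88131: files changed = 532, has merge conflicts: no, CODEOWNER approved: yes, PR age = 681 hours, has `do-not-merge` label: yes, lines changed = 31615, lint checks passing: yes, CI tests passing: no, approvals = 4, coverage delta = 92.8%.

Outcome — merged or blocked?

Merged

Atomic conditions:
  PR age < 69 hours: 681 < 69 is false
  approvals ≥ 6: 4 ≥ 6 is false
  has merge conflicts: no → false
  coverage delta > 89.5%: 92.8 > 89.5 is true
  CODEOWNER approved: yes → true
  approvals ≥ 3: 4 ≥ 3 is true
  has `do-not-merge` label: yes → true
  CI tests passing: no → false
  lint checks passing: yes → true
Combine:
[1.1] NOT false = true
[1] true AND false = false
[2.2] NOT true = false
[2] false AND false = false
[3] true AND true AND true = true
[4] false AND true = false
[root] false OR false OR true OR false = true
Overall: true → merged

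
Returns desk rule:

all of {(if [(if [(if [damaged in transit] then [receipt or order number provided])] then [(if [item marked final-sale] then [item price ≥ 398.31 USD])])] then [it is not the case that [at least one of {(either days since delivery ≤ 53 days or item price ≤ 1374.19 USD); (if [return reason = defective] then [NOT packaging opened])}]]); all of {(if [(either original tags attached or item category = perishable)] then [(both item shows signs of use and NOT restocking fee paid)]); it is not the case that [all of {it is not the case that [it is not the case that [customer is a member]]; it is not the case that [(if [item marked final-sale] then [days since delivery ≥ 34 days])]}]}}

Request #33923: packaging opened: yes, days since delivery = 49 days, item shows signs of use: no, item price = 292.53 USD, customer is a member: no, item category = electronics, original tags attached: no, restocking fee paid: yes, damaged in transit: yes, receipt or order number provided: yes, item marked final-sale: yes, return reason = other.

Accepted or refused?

Atomic conditions:
  damaged in transit: yes → true
  receipt or order number provided: yes → true
  item marked final-sale: yes → true
  item price ≥ 398.31 USD: 292.53 ≥ 398.31 is false
  days since delivery ≤ 53 days: 49 ≤ 53 is true
  item price ≤ 1374.19 USD: 292.53 ≤ 1374.19 is true
  return reason = defective: other == defective is false
  NOT packaging opened: yes → false
  original tags attached: no → false
  item category = perishable: electronics == perishable is false
  item shows signs of use: no → false
  NOT restocking fee paid: yes → false
  customer is a member: no → false
  days since delivery ≥ 34 days: 49 ≥ 34 is true
Combine:
[1.1.1] true → true = true
[1.1.2] true → false = false
[1.1] true → false = false
[1.2.1.1] true OR true = true
[1.2.1.2] false → false (antecedent false ⇒ implication holds) = true
[1.2.1] true OR true = true
[1.2] NOT true = false
[1] false → false (antecedent false ⇒ implication holds) = true
[2.1.1] false OR false = false
[2.1.2] false AND false = false
[2.1] false → false (antecedent false ⇒ implication holds) = true
[2.2.1.1.1] NOT false = true
[2.2.1.1] NOT true = false
[2.2.1.2.1] true → true = true
[2.2.1.2] NOT true = false
[2.2.1] false AND false = false
[2.2] NOT false = true
[2] true AND true = true
[root] true AND true = true
Overall: true → accepted

Accepted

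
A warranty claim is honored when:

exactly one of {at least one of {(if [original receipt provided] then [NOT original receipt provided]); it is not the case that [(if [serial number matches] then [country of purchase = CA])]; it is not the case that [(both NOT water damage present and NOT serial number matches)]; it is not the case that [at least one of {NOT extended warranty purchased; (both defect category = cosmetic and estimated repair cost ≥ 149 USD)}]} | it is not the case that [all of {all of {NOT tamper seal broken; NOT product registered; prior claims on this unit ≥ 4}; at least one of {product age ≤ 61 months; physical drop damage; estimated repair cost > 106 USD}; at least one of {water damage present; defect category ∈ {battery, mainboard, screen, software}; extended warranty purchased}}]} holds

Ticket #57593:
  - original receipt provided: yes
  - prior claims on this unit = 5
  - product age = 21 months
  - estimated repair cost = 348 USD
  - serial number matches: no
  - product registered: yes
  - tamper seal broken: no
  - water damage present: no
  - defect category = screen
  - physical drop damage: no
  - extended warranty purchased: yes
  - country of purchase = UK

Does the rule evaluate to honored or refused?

Refused

Atomic conditions:
  original receipt provided: yes → true
  NOT original receipt provided: yes → false
  serial number matches: no → false
  country of purchase = CA: UK == CA is false
  NOT water damage present: no → true
  NOT serial number matches: no → true
  NOT extended warranty purchased: yes → false
  defect category = cosmetic: screen == cosmetic is false
  estimated repair cost ≥ 149 USD: 348 ≥ 149 is true
  NOT tamper seal broken: no → true
  NOT product registered: yes → false
  prior claims on this unit ≥ 4: 5 ≥ 4 is true
  product age ≤ 61 months: 21 ≤ 61 is true
  physical drop damage: no → false
  estimated repair cost > 106 USD: 348 > 106 is true
  water damage present: no → false
  defect category ∈ {battery, mainboard, screen, software}: screen is in the set → true
  extended warranty purchased: yes → true
Combine:
[1.1] true → false = false
[1.2.1] false → false (antecedent false ⇒ implication holds) = true
[1.2] NOT true = false
[1.3.1] true AND true = true
[1.3] NOT true = false
[1.4.1.2] false AND true = false
[1.4.1] false OR false = false
[1.4] NOT false = true
[1] false OR false OR false OR true = true
[2.1.1] true AND false AND true = false
[2.1.2] true OR false OR true = true
[2.1.3] false OR true OR true = true
[2.1] false AND true AND true = false
[2] NOT false = true
[root] exactly-one(true, true) = false
Overall: false → refused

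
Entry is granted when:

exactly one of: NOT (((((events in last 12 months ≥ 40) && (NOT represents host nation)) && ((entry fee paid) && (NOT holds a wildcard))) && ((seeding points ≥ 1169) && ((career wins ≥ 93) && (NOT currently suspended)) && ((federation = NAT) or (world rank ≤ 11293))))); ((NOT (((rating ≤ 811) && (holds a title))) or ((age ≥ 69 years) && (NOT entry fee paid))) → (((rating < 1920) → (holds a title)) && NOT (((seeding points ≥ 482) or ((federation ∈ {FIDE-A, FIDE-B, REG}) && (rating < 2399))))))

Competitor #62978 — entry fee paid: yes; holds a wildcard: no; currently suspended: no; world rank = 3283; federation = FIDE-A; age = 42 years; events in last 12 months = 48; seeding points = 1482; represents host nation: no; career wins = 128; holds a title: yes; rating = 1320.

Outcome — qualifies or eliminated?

Eliminated

Atomic conditions:
  events in last 12 months ≥ 40: 48 ≥ 40 is true
  NOT represents host nation: no → true
  entry fee paid: yes → true
  NOT holds a wildcard: no → true
  seeding points ≥ 1169: 1482 ≥ 1169 is true
  career wins ≥ 93: 128 ≥ 93 is true
  NOT currently suspended: no → true
  federation = NAT: FIDE-A == NAT is false
  world rank ≤ 11293: 3283 ≤ 11293 is true
  rating ≤ 811: 1320 ≤ 811 is false
  holds a title: yes → true
  age ≥ 69 years: 42 ≥ 69 is false
  NOT entry fee paid: yes → false
  rating < 1920: 1320 < 1920 is true
  seeding points ≥ 482: 1482 ≥ 482 is true
  federation ∈ {FIDE-A, FIDE-B, REG}: FIDE-A is in the set → true
  rating < 2399: 1320 < 2399 is true
Combine:
[1.1.1.1] true AND true = true
[1.1.1.2] true AND true = true
[1.1.1] true AND true = true
[1.1.2.2] true AND true = true
[1.1.2.3] false OR true = true
[1.1.2] true AND true AND true = true
[1.1] true AND true = true
[1] NOT true = false
[2.1.1.1] false AND true = false
[2.1.1] NOT false = true
[2.1.2] false AND false = false
[2.1] true OR false = true
[2.2.1] true → true = true
[2.2.2.1.2] true AND true = true
[2.2.2.1] true OR true = true
[2.2.2] NOT true = false
[2.2] true AND false = false
[2] true → false = false
[root] exactly-one(false, false) = false
Overall: false → eliminated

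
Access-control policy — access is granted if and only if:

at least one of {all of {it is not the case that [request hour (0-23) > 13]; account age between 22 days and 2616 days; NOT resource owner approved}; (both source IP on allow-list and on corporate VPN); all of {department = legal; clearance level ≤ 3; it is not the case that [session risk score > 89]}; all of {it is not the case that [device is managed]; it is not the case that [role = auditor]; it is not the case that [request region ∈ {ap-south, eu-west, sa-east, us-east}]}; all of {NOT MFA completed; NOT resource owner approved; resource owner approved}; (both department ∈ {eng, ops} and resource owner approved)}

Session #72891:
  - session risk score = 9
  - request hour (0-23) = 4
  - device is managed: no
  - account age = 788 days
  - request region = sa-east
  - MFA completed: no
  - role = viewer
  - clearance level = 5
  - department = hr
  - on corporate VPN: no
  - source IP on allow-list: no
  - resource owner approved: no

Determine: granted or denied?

Atomic conditions:
  request hour (0-23) > 13: 4 > 13 is false
  account age between 22 days and 2616 days: 788 in [22, 2616] is true
  NOT resource owner approved: no → true
  source IP on allow-list: no → false
  on corporate VPN: no → false
  department = legal: hr == legal is false
  clearance level ≤ 3: 5 ≤ 3 is false
  session risk score > 89: 9 > 89 is false
  device is managed: no → false
  role = auditor: viewer == auditor is false
  request region ∈ {ap-south, eu-west, sa-east, us-east}: sa-east is in the set → true
  NOT MFA completed: no → true
  resource owner approved: no → false
  department ∈ {eng, ops}: hr is not in the set → false
Combine:
[1.1] NOT false = true
[1] true AND true AND true = true
[2] false AND false = false
[3.3] NOT false = true
[3] false AND false AND true = false
[4.1] NOT false = true
[4.2] NOT false = true
[4.3] NOT true = false
[4] true AND true AND false = false
[5] true AND true AND false = false
[6] false AND false = false
[root] true OR false OR false OR false OR false OR false = true
Overall: true → granted

Granted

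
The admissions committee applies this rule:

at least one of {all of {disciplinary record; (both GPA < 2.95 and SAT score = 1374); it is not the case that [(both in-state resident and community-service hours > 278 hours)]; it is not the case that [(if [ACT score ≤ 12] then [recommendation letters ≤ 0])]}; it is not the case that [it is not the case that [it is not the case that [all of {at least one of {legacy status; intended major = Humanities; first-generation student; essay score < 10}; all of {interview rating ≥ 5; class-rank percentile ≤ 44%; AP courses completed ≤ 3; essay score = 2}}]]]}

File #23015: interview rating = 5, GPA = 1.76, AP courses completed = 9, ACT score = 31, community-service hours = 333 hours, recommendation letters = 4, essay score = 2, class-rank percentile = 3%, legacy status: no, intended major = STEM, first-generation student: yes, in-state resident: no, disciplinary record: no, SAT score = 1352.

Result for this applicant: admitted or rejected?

Admitted

Atomic conditions:
  disciplinary record: no → false
  GPA < 2.95: 1.76 < 2.95 is true
  SAT score = 1374: 1352 == 1374 is false
  in-state resident: no → false
  community-service hours > 278 hours: 333 > 278 is true
  ACT score ≤ 12: 31 ≤ 12 is false
  recommendation letters ≤ 0: 4 ≤ 0 is false
  legacy status: no → false
  intended major = Humanities: STEM == Humanities is false
  first-generation student: yes → true
  essay score < 10: 2 < 10 is true
  interview rating ≥ 5: 5 ≥ 5 is true
  class-rank percentile ≤ 44%: 3 ≤ 44 is true
  AP courses completed ≤ 3: 9 ≤ 3 is false
  essay score = 2: 2 == 2 is true
Combine:
[1.2] true AND false = false
[1.3.1] false AND true = false
[1.3] NOT false = true
[1.4.1] false → false (antecedent false ⇒ implication holds) = true
[1.4] NOT true = false
[1] false AND false AND true AND false = false
[2.1.1.1.1] false OR false OR true OR true = true
[2.1.1.1.2] true AND true AND false AND true = false
[2.1.1.1] true AND false = false
[2.1.1] NOT false = true
[2.1] NOT true = false
[2] NOT false = true
[root] false OR true = true
Overall: true → admitted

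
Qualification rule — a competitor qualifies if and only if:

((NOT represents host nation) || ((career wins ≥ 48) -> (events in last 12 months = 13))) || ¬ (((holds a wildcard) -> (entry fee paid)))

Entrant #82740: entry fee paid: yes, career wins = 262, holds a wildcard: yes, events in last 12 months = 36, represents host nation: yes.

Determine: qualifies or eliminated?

Eliminated

Atomic conditions:
  NOT represents host nation: yes → false
  career wins ≥ 48: 262 ≥ 48 is true
  events in last 12 months = 13: 36 == 13 is false
  holds a wildcard: yes → true
  entry fee paid: yes → true
Combine:
[1.2] true → false = false
[1] false OR false = false
[2.1] true → true = true
[2] NOT true = false
[root] false OR false = false
Overall: false → eliminated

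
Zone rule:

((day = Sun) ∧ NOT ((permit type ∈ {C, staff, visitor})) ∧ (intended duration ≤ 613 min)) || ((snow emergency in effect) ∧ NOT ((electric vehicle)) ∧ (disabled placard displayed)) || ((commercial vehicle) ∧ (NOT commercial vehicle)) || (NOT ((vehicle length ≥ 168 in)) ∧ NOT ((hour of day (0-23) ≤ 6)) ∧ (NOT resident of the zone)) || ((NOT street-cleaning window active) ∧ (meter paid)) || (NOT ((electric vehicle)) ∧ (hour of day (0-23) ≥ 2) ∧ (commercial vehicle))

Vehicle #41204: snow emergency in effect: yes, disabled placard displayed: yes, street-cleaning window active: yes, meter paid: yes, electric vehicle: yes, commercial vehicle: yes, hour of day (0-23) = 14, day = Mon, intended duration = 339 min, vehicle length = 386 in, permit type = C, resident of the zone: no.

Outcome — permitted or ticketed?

Atomic conditions:
  day = Sun: Mon == Sun is false
  permit type ∈ {C, staff, visitor}: C is in the set → true
  intended duration ≤ 613 min: 339 ≤ 613 is true
  snow emergency in effect: yes → true
  electric vehicle: yes → true
  disabled placard displayed: yes → true
  commercial vehicle: yes → true
  NOT commercial vehicle: yes → false
  vehicle length ≥ 168 in: 386 ≥ 168 is true
  hour of day (0-23) ≤ 6: 14 ≤ 6 is false
  NOT resident of the zone: no → true
  NOT street-cleaning window active: yes → false
  meter paid: yes → true
  hour of day (0-23) ≥ 2: 14 ≥ 2 is true
Combine:
[1.2] NOT true = false
[1] false AND false AND true = false
[2.2] NOT true = false
[2] true AND false AND true = false
[3] true AND false = false
[4.1] NOT true = false
[4.2] NOT false = true
[4] false AND true AND true = false
[5] false AND true = false
[6.1] NOT true = false
[6] false AND true AND true = false
[root] false OR false OR false OR false OR false OR false = false
Overall: false → ticketed

Ticketed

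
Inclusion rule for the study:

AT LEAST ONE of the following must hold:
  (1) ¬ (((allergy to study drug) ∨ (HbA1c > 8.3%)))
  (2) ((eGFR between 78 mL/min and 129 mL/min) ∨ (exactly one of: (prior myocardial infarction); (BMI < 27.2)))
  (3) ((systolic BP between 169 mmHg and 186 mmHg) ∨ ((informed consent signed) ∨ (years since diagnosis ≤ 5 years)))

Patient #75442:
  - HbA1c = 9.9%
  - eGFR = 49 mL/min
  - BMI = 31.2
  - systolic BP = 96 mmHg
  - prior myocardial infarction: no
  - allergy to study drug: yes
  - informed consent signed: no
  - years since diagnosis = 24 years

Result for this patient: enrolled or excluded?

Atomic conditions:
  allergy to study drug: yes → true
  HbA1c > 8.3%: 9.9 > 8.3 is true
  eGFR between 78 mL/min and 129 mL/min: 49 in [78, 129] is false
  prior myocardial infarction: no → false
  BMI < 27.2: 31.2 < 27.2 is false
  systolic BP between 169 mmHg and 186 mmHg: 96 in [169, 186] is false
  informed consent signed: no → false
  years since diagnosis ≤ 5 years: 24 ≤ 5 is false
Combine:
[1.1] true OR true = true
[1] NOT true = false
[2.2] exactly-one(false, false) = false
[2] false OR false = false
[3.2] false OR false = false
[3] false OR false = false
[root] false OR false OR false = false
Overall: false → excluded

Excluded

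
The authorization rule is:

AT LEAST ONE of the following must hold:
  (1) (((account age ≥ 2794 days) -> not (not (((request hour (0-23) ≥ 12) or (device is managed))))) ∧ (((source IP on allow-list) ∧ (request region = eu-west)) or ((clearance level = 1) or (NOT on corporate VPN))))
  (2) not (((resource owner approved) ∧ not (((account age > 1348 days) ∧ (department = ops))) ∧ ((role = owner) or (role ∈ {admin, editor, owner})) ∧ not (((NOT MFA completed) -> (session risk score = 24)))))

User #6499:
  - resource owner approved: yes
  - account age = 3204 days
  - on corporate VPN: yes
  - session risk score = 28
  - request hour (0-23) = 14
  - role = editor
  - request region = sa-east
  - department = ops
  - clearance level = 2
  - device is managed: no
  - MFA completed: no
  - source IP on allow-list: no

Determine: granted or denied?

Atomic conditions:
  account age ≥ 2794 days: 3204 ≥ 2794 is true
  request hour (0-23) ≥ 12: 14 ≥ 12 is true
  device is managed: no → false
  source IP on allow-list: no → false
  request region = eu-west: sa-east == eu-west is false
  clearance level = 1: 2 == 1 is false
  NOT on corporate VPN: yes → false
  resource owner approved: yes → true
  account age > 1348 days: 3204 > 1348 is true
  department = ops: ops == ops is true
  role = owner: editor == owner is false
  role ∈ {admin, editor, owner}: editor is in the set → true
  NOT MFA completed: no → true
  session risk score = 24: 28 == 24 is false
Combine:
[1.1.2.1.1] true OR false = true
[1.1.2.1] NOT true = false
[1.1.2] NOT false = true
[1.1] true → true = true
[1.2.1] false AND false = false
[1.2.2] false OR false = false
[1.2] false OR false = false
[1] true AND false = false
[2.1.2.1] true AND true = true
[2.1.2] NOT true = false
[2.1.3] false OR true = true
[2.1.4.1] true → false = false
[2.1.4] NOT false = true
[2.1] true AND false AND true AND true = false
[2] NOT false = true
[root] false OR true = true
Overall: true → granted

Granted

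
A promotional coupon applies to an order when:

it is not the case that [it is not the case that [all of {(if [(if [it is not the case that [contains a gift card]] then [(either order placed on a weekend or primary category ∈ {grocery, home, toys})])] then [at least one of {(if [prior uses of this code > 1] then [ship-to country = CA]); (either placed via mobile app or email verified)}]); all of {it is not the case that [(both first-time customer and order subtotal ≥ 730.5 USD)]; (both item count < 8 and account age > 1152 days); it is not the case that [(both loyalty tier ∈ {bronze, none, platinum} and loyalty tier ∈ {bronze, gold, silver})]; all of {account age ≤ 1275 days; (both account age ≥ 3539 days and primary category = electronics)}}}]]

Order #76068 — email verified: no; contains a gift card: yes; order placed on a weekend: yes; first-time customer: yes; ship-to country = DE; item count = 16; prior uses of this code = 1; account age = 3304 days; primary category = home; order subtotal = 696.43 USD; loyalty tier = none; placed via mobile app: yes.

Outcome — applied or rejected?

Atomic conditions:
  contains a gift card: yes → true
  order placed on a weekend: yes → true
  primary category ∈ {grocery, home, toys}: home is in the set → true
  prior uses of this code > 1: 1 > 1 is false
  ship-to country = CA: DE == CA is false
  placed via mobile app: yes → true
  email verified: no → false
  first-time customer: yes → true
  order subtotal ≥ 730.5 USD: 696.43 ≥ 730.5 is false
  item count < 8: 16 < 8 is false
  account age > 1152 days: 3304 > 1152 is true
  loyalty tier ∈ {bronze, none, platinum}: none is in the set → true
  loyalty tier ∈ {bronze, gold, silver}: none is not in the set → false
  account age ≤ 1275 days: 3304 ≤ 1275 is false
  account age ≥ 3539 days: 3304 ≥ 3539 is false
  primary category = electronics: home == electronics is false
Combine:
[1.1.1.1.1] NOT true = false
[1.1.1.1.2] true OR true = true
[1.1.1.1] false → true (antecedent false ⇒ implication holds) = true
[1.1.1.2.1] false → false (antecedent false ⇒ implication holds) = true
[1.1.1.2.2] true OR false = true
[1.1.1.2] true OR true = true
[1.1.1] true → true = true
[1.1.2.1.1] true AND false = false
[1.1.2.1] NOT false = true
[1.1.2.2] false AND true = false
[1.1.2.3.1] true AND false = false
[1.1.2.3] NOT false = true
[1.1.2.4.2] false AND false = false
[1.1.2.4] false AND false = false
[1.1.2] true AND false AND true AND false = false
[1.1] true AND false = false
[1] NOT false = true
[root] NOT true = false
Overall: false → rejected

Rejected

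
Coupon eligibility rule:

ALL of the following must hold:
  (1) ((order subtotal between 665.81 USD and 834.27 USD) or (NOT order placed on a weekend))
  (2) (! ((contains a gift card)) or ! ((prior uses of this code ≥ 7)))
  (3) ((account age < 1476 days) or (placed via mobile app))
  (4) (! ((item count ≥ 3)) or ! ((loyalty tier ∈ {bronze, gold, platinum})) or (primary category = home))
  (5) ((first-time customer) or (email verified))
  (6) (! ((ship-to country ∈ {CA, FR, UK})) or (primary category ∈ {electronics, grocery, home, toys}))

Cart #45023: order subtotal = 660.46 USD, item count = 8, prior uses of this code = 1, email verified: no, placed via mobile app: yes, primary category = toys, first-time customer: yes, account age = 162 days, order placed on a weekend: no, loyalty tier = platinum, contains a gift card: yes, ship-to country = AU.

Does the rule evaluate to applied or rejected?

Atomic conditions:
  order subtotal between 665.81 USD and 834.27 USD: 660.46 in [665.81, 834.27] is false
  NOT order placed on a weekend: no → true
  contains a gift card: yes → true
  prior uses of this code ≥ 7: 1 ≥ 7 is false
  account age < 1476 days: 162 < 1476 is true
  placed via mobile app: yes → true
  item count ≥ 3: 8 ≥ 3 is true
  loyalty tier ∈ {bronze, gold, platinum}: platinum is in the set → true
  primary category = home: toys == home is false
  first-time customer: yes → true
  email verified: no → false
  ship-to country ∈ {CA, FR, UK}: AU is not in the set → false
  primary category ∈ {electronics, grocery, home, toys}: toys is in the set → true
Combine:
[1] false OR true = true
[2.1] NOT true = false
[2.2] NOT false = true
[2] false OR true = true
[3] true OR true = true
[4.1] NOT true = false
[4.2] NOT true = false
[4] false OR false OR false = false
[5] true OR false = true
[6.1] NOT false = true
[6] true OR true = true
[root] true AND true AND true AND false AND true AND true = false
Overall: false → rejected

Rejected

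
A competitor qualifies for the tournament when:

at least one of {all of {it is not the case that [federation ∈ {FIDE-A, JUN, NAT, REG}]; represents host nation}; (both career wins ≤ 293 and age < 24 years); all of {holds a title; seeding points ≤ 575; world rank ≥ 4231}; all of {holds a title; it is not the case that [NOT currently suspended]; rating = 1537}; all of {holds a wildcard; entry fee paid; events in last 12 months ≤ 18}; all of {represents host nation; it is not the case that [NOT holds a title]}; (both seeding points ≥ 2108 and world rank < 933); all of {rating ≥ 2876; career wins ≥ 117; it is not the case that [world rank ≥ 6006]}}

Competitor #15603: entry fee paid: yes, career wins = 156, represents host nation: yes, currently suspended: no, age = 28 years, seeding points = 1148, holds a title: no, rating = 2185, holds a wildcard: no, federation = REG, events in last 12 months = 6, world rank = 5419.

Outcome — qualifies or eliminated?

Eliminated

Atomic conditions:
  federation ∈ {FIDE-A, JUN, NAT, REG}: REG is in the set → true
  represents host nation: yes → true
  career wins ≤ 293: 156 ≤ 293 is true
  age < 24 years: 28 < 24 is false
  holds a title: no → false
  seeding points ≤ 575: 1148 ≤ 575 is false
  world rank ≥ 4231: 5419 ≥ 4231 is true
  NOT currently suspended: no → true
  rating = 1537: 2185 == 1537 is false
  holds a wildcard: no → false
  entry fee paid: yes → true
  events in last 12 months ≤ 18: 6 ≤ 18 is true
  NOT holds a title: no → true
  seeding points ≥ 2108: 1148 ≥ 2108 is false
  world rank < 933: 5419 < 933 is false
  rating ≥ 2876: 2185 ≥ 2876 is false
  career wins ≥ 117: 156 ≥ 117 is true
  world rank ≥ 6006: 5419 ≥ 6006 is false
Combine:
[1.1] NOT true = false
[1] false AND true = false
[2] true AND false = false
[3] false AND false AND true = false
[4.2] NOT true = false
[4] false AND false AND false = false
[5] false AND true AND true = false
[6.2] NOT true = false
[6] true AND false = false
[7] false AND false = false
[8.3] NOT false = true
[8] false AND true AND true = false
[root] false OR false OR false OR false OR false OR false OR false OR false = false
Overall: false → eliminated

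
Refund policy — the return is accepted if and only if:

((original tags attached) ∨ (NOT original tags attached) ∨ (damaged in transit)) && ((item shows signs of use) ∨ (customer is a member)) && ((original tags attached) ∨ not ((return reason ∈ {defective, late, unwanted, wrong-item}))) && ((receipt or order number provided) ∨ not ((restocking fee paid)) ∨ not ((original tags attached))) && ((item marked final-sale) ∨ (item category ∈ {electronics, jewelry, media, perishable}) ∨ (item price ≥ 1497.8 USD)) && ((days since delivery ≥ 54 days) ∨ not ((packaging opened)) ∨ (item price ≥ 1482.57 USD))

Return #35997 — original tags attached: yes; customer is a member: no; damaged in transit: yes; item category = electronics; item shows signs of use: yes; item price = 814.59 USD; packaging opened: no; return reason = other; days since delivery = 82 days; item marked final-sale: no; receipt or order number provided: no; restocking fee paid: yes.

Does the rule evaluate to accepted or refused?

Atomic conditions:
  original tags attached: yes → true
  NOT original tags attached: yes → false
  damaged in transit: yes → true
  item shows signs of use: yes → true
  customer is a member: no → false
  return reason ∈ {defective, late, unwanted, wrong-item}: other is not in the set → false
  receipt or order number provided: no → false
  restocking fee paid: yes → true
  item marked final-sale: no → false
  item category ∈ {electronics, jewelry, media, perishable}: electronics is in the set → true
  item price ≥ 1497.8 USD: 814.59 ≥ 1497.8 is false
  days since delivery ≥ 54 days: 82 ≥ 54 is true
  packaging opened: no → false
  item price ≥ 1482.57 USD: 814.59 ≥ 1482.57 is false
Combine:
[1] true OR false OR true = true
[2] true OR false = true
[3.2] NOT false = true
[3] true OR true = true
[4.2] NOT true = false
[4.3] NOT true = false
[4] false OR false OR false = false
[5] false OR true OR false = true
[6.2] NOT false = true
[6] true OR true OR false = true
[root] true AND true AND true AND false AND true AND true = false
Overall: false → refused

Refused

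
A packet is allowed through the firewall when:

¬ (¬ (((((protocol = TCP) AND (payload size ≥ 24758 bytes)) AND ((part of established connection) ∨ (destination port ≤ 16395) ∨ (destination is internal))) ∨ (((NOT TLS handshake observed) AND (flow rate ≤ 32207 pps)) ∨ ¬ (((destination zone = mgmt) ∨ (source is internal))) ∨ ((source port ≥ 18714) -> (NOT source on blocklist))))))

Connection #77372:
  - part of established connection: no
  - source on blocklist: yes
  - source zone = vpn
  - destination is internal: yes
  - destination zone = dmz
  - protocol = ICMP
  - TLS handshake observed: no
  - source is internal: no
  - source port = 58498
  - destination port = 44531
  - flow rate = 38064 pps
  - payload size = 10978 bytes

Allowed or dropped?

Atomic conditions:
  protocol = TCP: ICMP == TCP is false
  payload size ≥ 24758 bytes: 10978 ≥ 24758 is false
  part of established connection: no → false
  destination port ≤ 16395: 44531 ≤ 16395 is false
  destination is internal: yes → true
  NOT TLS handshake observed: no → true
  flow rate ≤ 32207 pps: 38064 ≤ 32207 is false
  destination zone = mgmt: dmz == mgmt is false
  source is internal: no → false
  source port ≥ 18714: 58498 ≥ 18714 is true
  NOT source on blocklist: yes → false
Combine:
[1.1.1.1] false AND false = false
[1.1.1.2] false OR false OR true = true
[1.1.1] false AND true = false
[1.1.2.1] true AND false = false
[1.1.2.2.1] false OR false = false
[1.1.2.2] NOT false = true
[1.1.2.3] true → false = false
[1.1.2] false OR true OR false = true
[1.1] false OR true = true
[1] NOT true = false
[root] NOT false = true
Overall: true → allowed

Allowed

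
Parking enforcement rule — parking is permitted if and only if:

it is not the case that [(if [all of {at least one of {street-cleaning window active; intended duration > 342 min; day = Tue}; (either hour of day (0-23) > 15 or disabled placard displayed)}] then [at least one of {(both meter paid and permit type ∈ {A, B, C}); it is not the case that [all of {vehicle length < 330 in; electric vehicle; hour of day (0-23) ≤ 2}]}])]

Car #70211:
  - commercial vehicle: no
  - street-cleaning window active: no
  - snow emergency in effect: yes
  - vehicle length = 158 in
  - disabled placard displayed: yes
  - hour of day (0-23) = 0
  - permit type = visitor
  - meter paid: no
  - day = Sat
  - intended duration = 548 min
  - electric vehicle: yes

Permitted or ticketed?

Atomic conditions:
  street-cleaning window active: no → false
  intended duration > 342 min: 548 > 342 is true
  day = Tue: Sat == Tue is false
  hour of day (0-23) > 15: 0 > 15 is false
  disabled placard displayed: yes → true
  meter paid: no → false
  permit type ∈ {A, B, C}: visitor is not in the set → false
  vehicle length < 330 in: 158 < 330 is true
  electric vehicle: yes → true
  hour of day (0-23) ≤ 2: 0 ≤ 2 is true
Combine:
[1.1.1] false OR true OR false = true
[1.1.2] false OR true = true
[1.1] true AND true = true
[1.2.1] false AND false = false
[1.2.2.1] true AND true AND true = true
[1.2.2] NOT true = false
[1.2] false OR false = false
[1] true → false = false
[root] NOT false = true
Overall: true → permitted

Permitted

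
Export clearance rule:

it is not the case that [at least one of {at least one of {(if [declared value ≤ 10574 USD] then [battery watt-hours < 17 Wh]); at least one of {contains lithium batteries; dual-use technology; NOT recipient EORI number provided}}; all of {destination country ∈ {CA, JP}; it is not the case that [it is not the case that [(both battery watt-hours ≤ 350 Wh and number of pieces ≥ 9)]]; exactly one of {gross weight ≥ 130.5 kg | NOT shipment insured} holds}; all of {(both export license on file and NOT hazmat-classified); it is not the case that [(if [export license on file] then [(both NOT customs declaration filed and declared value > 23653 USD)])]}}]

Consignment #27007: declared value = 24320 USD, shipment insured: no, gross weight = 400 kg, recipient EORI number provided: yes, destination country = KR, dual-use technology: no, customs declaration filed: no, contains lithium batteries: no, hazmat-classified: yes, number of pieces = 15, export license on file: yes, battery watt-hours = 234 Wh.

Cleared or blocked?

Atomic conditions:
  declared value ≤ 10574 USD: 24320 ≤ 10574 is false
  battery watt-hours < 17 Wh: 234 < 17 is false
  contains lithium batteries: no → false
  dual-use technology: no → false
  NOT recipient EORI number provided: yes → false
  destination country ∈ {CA, JP}: KR is not in the set → false
  battery watt-hours ≤ 350 Wh: 234 ≤ 350 is true
  number of pieces ≥ 9: 15 ≥ 9 is true
  gross weight ≥ 130.5 kg: 400 ≥ 130.5 is true
  NOT shipment insured: no → true
  export license on file: yes → true
  NOT hazmat-classified: yes → false
  NOT customs declaration filed: no → true
  declared value > 23653 USD: 24320 > 23653 is true
Combine:
[1.1.1] false → false (antecedent false ⇒ implication holds) = true
[1.1.2] false OR false OR false = false
[1.1] true OR false = true
[1.2.2.1.1] true AND true = true
[1.2.2.1] NOT true = false
[1.2.2] NOT false = true
[1.2.3] exactly-one(true, true) = false
[1.2] false AND true AND false = false
[1.3.1] true AND false = false
[1.3.2.1.2] true AND true = true
[1.3.2.1] true → true = true
[1.3.2] NOT true = false
[1.3] false AND false = false
[1] true OR false OR false = true
[root] NOT true = false
Overall: false → blocked

Blocked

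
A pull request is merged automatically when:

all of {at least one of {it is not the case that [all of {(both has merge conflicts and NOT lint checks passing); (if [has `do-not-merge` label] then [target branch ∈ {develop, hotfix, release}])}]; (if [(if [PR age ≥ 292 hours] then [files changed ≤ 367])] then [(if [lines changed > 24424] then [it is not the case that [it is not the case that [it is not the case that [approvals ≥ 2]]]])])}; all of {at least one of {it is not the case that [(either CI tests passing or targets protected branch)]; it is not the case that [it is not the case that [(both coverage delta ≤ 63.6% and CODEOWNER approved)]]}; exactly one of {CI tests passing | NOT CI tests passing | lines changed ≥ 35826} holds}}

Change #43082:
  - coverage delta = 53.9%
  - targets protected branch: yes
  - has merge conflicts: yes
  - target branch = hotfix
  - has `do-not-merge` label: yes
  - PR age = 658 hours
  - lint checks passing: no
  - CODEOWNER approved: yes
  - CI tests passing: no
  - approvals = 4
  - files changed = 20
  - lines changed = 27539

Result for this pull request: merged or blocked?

Blocked

Atomic conditions:
  has merge conflicts: yes → true
  NOT lint checks passing: no → true
  has `do-not-merge` label: yes → true
  target branch ∈ {develop, hotfix, release}: hotfix is in the set → true
  PR age ≥ 292 hours: 658 ≥ 292 is true
  files changed ≤ 367: 20 ≤ 367 is true
  lines changed > 24424: 27539 > 24424 is true
  approvals ≥ 2: 4 ≥ 2 is true
  CI tests passing: no → false
  targets protected branch: yes → true
  coverage delta ≤ 63.6%: 53.9 ≤ 63.6 is true
  CODEOWNER approved: yes → true
  NOT CI tests passing: no → true
  lines changed ≥ 35826: 27539 ≥ 35826 is false
Combine:
[1.1.1.1] true AND true = true
[1.1.1.2] true → true = true
[1.1.1] true AND true = true
[1.1] NOT true = false
[1.2.1] true → true = true
[1.2.2.2.1.1] NOT true = false
[1.2.2.2.1] NOT false = true
[1.2.2.2] NOT true = false
[1.2.2] true → false = false
[1.2] true → false = false
[1] false OR false = false
[2.1.1.1] false OR true = true
[2.1.1] NOT true = false
[2.1.2.1.1] true AND true = true
[2.1.2.1] NOT true = false
[2.1.2] NOT false = true
[2.1] false OR true = true
[2.2] exactly-one(false, true, false) = true
[2] true AND true = true
[root] false AND true = false
Overall: false → blocked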